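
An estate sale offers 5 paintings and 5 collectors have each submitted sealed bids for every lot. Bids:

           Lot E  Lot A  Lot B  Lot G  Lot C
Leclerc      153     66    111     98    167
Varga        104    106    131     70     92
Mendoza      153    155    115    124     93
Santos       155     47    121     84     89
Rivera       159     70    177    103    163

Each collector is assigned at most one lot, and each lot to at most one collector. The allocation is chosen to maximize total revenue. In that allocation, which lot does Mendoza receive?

This is a one-to-one assignment (maximum-weight bipartite matching).
Optimal: Leclerc→Lot C ($167), Varga→Lot A ($106), Mendoza→Lot G ($124), Santos→Lot E ($155), Rivera→Lot B ($177) — total 167+106+124+155+177 = $729.
Max-entry greedy (repeatedly take the single best remaining cell) gives $724, worse by 5.
Next-best assignment: Leclerc→Lot C, Varga→Lot G, Mendoza→Lot A, Santos→Lot E, Rivera→Lot B = $724.
Swapping Varga↔Rivera (Varga→Lot B $131, Rivera→Lot A $70) loses 82.
Every other assignment is strictly worse.
Mendoza's own top lot is Lot A ($155), but forcing Mendoza→Lot A and reassigning the rest optimally gives only $724 — worse by 5.

Mendoza receives Lot G.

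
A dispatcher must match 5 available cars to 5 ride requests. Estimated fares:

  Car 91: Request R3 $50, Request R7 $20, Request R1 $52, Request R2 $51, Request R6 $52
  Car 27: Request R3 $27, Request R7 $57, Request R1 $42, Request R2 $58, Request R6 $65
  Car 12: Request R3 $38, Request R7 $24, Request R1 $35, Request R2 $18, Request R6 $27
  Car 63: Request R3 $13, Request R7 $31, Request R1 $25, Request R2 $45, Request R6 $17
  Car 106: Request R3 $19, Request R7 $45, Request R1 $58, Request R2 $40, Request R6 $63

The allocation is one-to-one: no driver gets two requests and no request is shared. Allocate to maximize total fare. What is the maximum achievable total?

This is the linear assignment problem.
Optimal: Car 91→Request R1 ($52), Car 27→Request R7 ($57), Car 12→Request R3 ($38), Car 63→Request R2 ($45), Car 106→Request R6 ($63) — total 52+57+38+45+63 = $255.

Max total: $255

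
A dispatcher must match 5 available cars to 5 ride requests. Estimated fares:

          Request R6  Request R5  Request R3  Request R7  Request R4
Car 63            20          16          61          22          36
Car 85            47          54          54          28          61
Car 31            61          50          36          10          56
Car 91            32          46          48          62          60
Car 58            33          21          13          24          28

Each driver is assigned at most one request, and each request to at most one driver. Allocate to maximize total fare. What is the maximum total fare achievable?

This is a one-to-one assignment (maximum-weight bipartite matching).
Optimal: Car 63→Request R3 ($61), Car 85→Request R4 ($61), Car 31→Request R5 ($50), Car 91→Request R7 ($62), Car 58→Request R6 ($33) — total 61+61+50+62+33 = $267.
Column-greedy (each request in turn goes to its best remaining driver) gives $266, worse by 1.
Next-best assignment: Car 63→Request R3, Car 85→Request R5, Car 31→Request R6, Car 91→Request R7, Car 58→Request R4 = $266.
Swapping Car 85↔Car 91 (Car 85→Request R7 $28, Car 91→Request R4 $60) loses 35.
No other one-to-one assignment exceeds $267.

Maximum total: $267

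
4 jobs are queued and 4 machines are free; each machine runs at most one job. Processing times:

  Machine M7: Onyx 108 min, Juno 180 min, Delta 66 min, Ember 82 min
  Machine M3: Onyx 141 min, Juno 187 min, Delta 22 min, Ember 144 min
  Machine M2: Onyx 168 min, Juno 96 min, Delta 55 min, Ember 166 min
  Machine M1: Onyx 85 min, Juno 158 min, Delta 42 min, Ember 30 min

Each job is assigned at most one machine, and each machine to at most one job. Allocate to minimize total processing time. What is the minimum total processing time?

Minimum total: 256 min

Optimal: Onyx→Machine M7 (108 min), Juno→Machine M2 (96 min), Delta→Machine M3 (22 min), Ember→Machine M1 (30 min) — total 108+96+22+30 = 256 min.
Row-greedy (each job in turn takes its cheapest remaining machine) gives 285 min, worse by 29.
Swapping Delta↔Onyx (Delta→Machine M7 66 min, Onyx→Machine M3 141 min) adds 77.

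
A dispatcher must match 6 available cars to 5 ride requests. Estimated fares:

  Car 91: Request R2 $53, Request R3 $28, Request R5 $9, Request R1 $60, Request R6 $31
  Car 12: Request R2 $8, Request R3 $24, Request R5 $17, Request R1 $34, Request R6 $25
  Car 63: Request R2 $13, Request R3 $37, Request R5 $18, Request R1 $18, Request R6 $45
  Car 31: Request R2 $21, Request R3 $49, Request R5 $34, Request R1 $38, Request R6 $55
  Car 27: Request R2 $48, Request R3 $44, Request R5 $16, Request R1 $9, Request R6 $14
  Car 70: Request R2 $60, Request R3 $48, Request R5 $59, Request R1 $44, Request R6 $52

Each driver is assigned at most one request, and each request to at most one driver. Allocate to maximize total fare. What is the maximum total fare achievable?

Optimal: Car 27→Request R2 ($48), Car 31→Request R3 ($49), Car 70→Request R5 ($59), Car 91→Request R1 ($60), Car 63→Request R6 ($45) — total 48+49+59+60+45 = $261.
Max-entry greedy (repeatedly take the single best remaining cell) gives $237, worse by 24.
Next-best assignment: Car 27→Request R2, Car 63→Request R3, Car 70→Request R5, Car 91→Request R1, Car 31→Request R6 = $259.

Maximum total: $261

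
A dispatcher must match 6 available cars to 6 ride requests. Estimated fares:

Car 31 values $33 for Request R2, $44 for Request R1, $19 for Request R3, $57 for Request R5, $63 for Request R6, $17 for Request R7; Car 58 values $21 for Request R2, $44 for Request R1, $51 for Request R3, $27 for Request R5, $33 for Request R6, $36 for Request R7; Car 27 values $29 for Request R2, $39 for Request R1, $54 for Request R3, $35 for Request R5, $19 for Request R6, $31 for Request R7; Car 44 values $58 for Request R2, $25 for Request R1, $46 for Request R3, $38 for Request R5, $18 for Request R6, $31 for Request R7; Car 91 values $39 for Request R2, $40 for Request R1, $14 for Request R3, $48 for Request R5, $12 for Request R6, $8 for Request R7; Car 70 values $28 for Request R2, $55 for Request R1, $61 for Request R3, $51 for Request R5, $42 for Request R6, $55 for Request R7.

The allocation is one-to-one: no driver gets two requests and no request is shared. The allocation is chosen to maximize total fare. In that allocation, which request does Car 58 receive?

Car 58 receives Request R1.

Optimal: Car 31→Request R6 ($63), Car 58→Request R1 ($44), Car 27→Request R3 ($54), Car 44→Request R2 ($58), Car 91→Request R5 ($48), Car 70→Request R7 ($55) — total 63+44+54+58+48+55 = $322.
Row-greedy (each driver in turn takes its best remaining request) gives $314, worse by 8.
Swapping Car 58↔Car 70 (Car 58→Request R7 $36, Car 70→Request R1 $55) loses 8.
Checked against all permutations: $322 is optimal.
Car 58's own top request is Request R3 ($51), but forcing Car 58→Request R3 and reassigning the rest optimally gives only $314 — worse by 8.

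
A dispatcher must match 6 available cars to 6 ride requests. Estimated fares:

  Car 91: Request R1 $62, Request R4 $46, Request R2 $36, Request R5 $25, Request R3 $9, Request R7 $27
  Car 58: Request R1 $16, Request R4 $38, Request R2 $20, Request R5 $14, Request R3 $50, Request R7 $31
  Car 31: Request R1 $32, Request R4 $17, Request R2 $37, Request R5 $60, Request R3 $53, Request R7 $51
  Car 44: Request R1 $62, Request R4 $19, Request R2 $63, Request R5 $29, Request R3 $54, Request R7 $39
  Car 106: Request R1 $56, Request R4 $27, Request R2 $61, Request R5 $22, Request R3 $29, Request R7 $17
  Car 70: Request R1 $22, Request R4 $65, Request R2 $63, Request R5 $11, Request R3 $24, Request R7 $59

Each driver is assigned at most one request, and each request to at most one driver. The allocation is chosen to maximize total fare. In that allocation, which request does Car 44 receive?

Car 44 receives Request R1.

Treat this as an assignment problem: match each driver to one request.
Optimal: Car 91→Request R4 ($46), Car 58→Request R3 ($50), Car 31→Request R5 ($60), Car 44→Request R1 ($62), Car 106→Request R2 ($61), Car 70→Request R7 ($59) — total 46+50+60+62+61+59 = $338.
Max-entry greedy (repeatedly take the single best remaining cell) gives $317, worse by 21.
Next-best assignment: Car 91→Request R1, Car 58→Request R3, Car 31→Request R5, Car 44→Request R7, Car 106→Request R2, Car 70→Request R4 = $337.
Swapping Car 31↔Car 91 (Car 31→Request R4 $17, Car 91→Request R5 $25) loses 64.
Car 44's own top request is Request R2 ($63), but forcing Car 44→Request R2 and reassigning the rest optimally gives only $334 — worse by 4.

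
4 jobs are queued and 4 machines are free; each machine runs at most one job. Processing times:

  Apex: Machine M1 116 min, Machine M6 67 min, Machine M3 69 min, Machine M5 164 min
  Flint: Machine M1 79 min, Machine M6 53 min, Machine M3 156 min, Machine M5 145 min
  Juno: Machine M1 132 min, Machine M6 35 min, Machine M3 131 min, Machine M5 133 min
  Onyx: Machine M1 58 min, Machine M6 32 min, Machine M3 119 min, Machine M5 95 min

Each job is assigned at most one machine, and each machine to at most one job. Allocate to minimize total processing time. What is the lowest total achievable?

Optimal: Apex→Machine M3 (69 min), Flint→Machine M1 (79 min), Juno→Machine M6 (35 min), Onyx→Machine M5 (95 min) — total 69+79+35+95 = 278 min.
Min-entry greedy (repeatedly take the single cheapest remaining cell) gives 313 min, worse by 35.
Next-best assignment: Apex→Machine M3, Flint→Machine M5, Juno→Machine M6, Onyx→Machine M1 = 307 min.
No other one-to-one assignment undercuts 278 min.

Min total: 278 min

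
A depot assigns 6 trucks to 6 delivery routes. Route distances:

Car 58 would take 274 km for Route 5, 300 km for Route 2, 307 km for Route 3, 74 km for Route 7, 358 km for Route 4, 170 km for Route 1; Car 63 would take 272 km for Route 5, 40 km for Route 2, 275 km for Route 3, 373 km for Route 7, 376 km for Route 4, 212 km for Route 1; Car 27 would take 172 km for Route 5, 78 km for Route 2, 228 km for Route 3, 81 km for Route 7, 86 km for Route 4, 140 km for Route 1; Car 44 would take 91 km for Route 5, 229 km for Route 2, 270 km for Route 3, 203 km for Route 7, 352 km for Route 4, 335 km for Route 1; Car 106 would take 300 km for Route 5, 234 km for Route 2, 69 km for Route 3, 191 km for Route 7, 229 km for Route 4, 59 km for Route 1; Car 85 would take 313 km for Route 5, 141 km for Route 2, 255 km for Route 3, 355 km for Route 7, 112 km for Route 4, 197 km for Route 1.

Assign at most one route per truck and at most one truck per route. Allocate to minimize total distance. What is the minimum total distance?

Minimum total: 526 km

This is the linear assignment problem.
Optimal: Car 58→Route 7 (74 km), Car 63→Route 2 (40 km), Car 27→Route 1 (140 km), Car 44→Route 5 (91 km), Car 106→Route 3 (69 km), Car 85→Route 4 (112 km) — total 74+40+140+91+69+112 = 526 km.
Min-entry greedy (repeatedly take the single cheapest remaining cell) gives 605 km, worse by 79.
Next-best assignment: Car 58→Route 7, Car 63→Route 2, Car 27→Route 4, Car 44→Route 5, Car 106→Route 3, Car 85→Route 1 = 557 km.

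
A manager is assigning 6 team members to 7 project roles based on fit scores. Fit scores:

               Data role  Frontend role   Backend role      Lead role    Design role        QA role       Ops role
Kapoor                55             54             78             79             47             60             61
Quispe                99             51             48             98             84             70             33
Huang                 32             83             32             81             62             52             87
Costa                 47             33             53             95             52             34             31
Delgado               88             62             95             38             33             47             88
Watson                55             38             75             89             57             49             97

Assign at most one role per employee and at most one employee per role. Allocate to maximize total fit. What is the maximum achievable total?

Optimal: Kapoor→QA role (60 pts), Quispe→Data role (99 pts), Huang→Frontend role (83 pts), Costa→Lead role (95 pts), Delgado→Backend role (95 pts), Watson→Ops role (97 pts) — total 60+99+83+95+95+97 = 529 pts.
Row-greedy (each employee in turn takes its best remaining role) gives 437 pts, worse by 92.
Swapping Delgado↔Huang (Delgado→Frontend role 62 pts, Huang→Backend role 32 pts) loses 84.
Every other assignment is strictly worse.

Maximum total: 529 pts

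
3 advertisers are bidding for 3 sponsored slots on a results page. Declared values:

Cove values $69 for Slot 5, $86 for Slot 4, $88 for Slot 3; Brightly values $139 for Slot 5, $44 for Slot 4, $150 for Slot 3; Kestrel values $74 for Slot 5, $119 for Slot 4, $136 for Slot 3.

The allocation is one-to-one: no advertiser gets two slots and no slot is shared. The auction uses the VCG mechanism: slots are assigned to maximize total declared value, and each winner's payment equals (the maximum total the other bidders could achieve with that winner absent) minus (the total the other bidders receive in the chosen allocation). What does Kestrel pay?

Kestrel pays $11.

Efficient allocation: Cove→Slot 4 ($86), Brightly→Slot 5 ($139), Kestrel→Slot 3 ($136); total welfare W = $361.
Kestrel receives Slot 3 at value $136, so the others get W − 136 = $225.
Without Kestrel: best allocation of the remaining 2 bidders over all 3 slots is Cove→Slot 4 ($86), Brightly→Slot 3 ($150), total $236.
VCG payment = (others' best without Kestrel) − (others' welfare with Kestrel) = 236 − 225 = $11.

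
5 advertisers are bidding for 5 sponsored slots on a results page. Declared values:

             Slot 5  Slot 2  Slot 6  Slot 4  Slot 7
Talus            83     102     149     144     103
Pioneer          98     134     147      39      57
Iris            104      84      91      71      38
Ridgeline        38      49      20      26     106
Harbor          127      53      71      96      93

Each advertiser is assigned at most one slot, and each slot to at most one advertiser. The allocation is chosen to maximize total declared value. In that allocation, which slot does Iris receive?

This is the linear assignment problem.
Optimal: Talus→Slot 4 ($144), Pioneer→Slot 6 ($147), Iris→Slot 2 ($84), Ridgeline→Slot 7 ($106), Harbor→Slot 5 ($127) — total 144+147+84+106+127 = $608.
Column-greedy (each slot in turn goes to its best remaining advertiser) gives $587, worse by 21.
Iris's own top slot is Slot 5 ($104), but forcing Iris→Slot 5 and reassigning the rest optimally gives only $589 — worse by 19.

Iris receives Slot 2.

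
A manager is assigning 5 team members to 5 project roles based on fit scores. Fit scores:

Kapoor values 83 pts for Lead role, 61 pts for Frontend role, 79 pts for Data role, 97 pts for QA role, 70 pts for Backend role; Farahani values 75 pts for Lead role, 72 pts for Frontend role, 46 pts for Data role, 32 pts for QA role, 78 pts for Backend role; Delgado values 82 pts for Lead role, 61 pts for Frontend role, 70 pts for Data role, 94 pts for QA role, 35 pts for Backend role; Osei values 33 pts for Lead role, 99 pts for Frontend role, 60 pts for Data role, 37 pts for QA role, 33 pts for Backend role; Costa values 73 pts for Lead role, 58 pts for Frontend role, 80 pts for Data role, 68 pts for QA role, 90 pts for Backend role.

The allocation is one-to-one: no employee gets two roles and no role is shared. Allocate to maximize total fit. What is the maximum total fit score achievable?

This is the linear assignment problem.
Optimal: Kapoor→Data role (79 pts), Farahani→Lead role (75 pts), Delgado→QA role (94 pts), Osei→Frontend role (99 pts), Costa→Backend role (90 pts) — total 79+75+94+99+90 = 437 pts.
Row-greedy (each employee in turn takes its best remaining role) gives 436 pts, worse by 1.
Next-best assignment: Kapoor→QA role, Farahani→Backend role, Delgado→Lead role, Osei→Frontend role, Costa→Data role = 436 pts.
Swapping Farahani↔Osei (Farahani→Frontend role 72 pts, Osei→Lead role 33 pts) loses 69.

Max total: 437 pts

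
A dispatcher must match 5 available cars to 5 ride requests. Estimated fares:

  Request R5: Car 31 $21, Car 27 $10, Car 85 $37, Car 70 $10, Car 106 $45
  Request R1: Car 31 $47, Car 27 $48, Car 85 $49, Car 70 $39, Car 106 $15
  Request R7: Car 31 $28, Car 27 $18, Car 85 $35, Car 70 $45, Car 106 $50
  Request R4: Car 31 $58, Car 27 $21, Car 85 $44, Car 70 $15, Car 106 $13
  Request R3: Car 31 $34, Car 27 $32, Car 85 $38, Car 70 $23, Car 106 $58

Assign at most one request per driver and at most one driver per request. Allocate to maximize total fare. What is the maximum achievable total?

Optimal: Car 31→Request R4 ($58), Car 27→Request R1 ($48), Car 85→Request R5 ($37), Car 70→Request R7 ($45), Car 106→Request R3 ($58) — total 58+48+37+45+58 = $246.
Row-greedy (each driver in turn takes its best remaining request) gives $234, worse by 12.
No other one-to-one assignment exceeds $246.

Maximum total: $246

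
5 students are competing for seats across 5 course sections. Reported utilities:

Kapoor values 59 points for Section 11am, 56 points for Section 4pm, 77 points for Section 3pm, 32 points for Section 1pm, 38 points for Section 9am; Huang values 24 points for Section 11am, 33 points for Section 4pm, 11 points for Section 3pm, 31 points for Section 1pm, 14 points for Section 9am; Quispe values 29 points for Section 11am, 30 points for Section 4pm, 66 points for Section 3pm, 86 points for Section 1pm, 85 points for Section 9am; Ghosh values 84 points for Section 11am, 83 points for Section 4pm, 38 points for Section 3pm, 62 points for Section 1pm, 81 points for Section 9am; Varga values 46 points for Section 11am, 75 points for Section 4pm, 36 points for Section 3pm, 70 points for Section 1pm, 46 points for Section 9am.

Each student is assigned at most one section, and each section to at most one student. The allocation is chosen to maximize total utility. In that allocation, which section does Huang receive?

Optimal: Kapoor→Section 3pm (77 points), Huang→Section 1pm (31 points), Quispe→Section 9am (85 points), Ghosh→Section 11am (84 points), Varga→Section 4pm (75 points) — total 77+31+85+84+75 = 352 points.
Row-greedy (each student in turn takes its best remaining section) gives 326 points, worse by 26.
Next-best assignment: Kapoor→Section 3pm, Huang→Section 4pm, Quispe→Section 9am, Ghosh→Section 11am, Varga→Section 1pm = 349 points.
Every other assignment is strictly worse.
Huang's own top section is Section 4pm (33 points), but forcing Huang→Section 4pm and reassigning the rest optimally gives only 349 points — worse by 3.

Huang receives Section 1pm.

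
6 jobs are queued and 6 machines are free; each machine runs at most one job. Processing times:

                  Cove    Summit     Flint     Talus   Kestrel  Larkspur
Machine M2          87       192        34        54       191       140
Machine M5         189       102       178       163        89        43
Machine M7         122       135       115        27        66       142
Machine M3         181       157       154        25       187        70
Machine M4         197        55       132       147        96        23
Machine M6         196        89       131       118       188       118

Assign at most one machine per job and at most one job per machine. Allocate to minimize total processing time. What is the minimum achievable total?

Minimum total: 382 min

Optimal: Cove→Machine M7 (122 min), Summit→Machine M6 (89 min), Flint→Machine M2 (34 min), Talus→Machine M3 (25 min), Kestrel→Machine M5 (89 min), Larkspur→Machine M4 (23 min) — total 122+89+34+25+89+23 = 382 min.
Next-best assignment: Cove→Machine M2, Summit→Machine M4, Flint→Machine M6, Talus→Machine M3, Kestrel→Machine M7, Larkspur→Machine M5 = 407 min.
Swapping Cove↔Kestrel (Cove→Machine M5 189 min, Kestrel→Machine M7 66 min) adds 44.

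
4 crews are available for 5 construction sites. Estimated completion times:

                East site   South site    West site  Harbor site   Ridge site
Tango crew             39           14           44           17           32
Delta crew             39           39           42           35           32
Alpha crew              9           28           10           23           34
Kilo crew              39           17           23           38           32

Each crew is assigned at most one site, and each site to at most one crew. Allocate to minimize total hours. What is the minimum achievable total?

Optimal: Tango crew→Harbor site (17 hours), Delta crew→Ridge site (32 hours), Alpha crew→East site (9 hours), Kilo crew→South site (17 hours) — total 17+32+9+17 = 75 hours.
Swapping Delta crew↔Alpha crew (Delta crew→East site 39 hours, Alpha crew→Ridge site 34 hours) adds 32.
Checked against all permutations: 75 hours is optimal.

Min total: 75 hours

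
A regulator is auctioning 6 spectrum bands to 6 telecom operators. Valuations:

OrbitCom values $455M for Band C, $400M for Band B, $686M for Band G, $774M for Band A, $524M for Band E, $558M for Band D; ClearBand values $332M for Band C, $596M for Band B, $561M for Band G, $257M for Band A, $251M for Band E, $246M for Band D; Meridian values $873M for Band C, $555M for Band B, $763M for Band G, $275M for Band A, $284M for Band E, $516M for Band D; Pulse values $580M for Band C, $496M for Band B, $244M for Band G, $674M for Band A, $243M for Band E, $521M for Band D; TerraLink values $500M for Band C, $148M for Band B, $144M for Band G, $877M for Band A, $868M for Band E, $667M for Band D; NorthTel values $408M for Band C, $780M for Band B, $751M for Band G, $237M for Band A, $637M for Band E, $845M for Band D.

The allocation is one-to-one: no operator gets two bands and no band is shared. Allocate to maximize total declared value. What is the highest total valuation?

Maximum total: $4542M

Optimal: OrbitCom→Band G ($686M), ClearBand→Band B ($596M), Meridian→Band C ($873M), Pulse→Band A ($674M), TerraLink→Band E ($868M), NorthTel→Band D ($845M) — total 686+596+873+674+868+845 = $4542M.
Max-entry greedy (repeatedly take the single best remaining cell) gives $4120M, worse by 422.
Next-best assignment: OrbitCom→Band A, ClearBand→Band B, Meridian→Band G, Pulse→Band C, TerraLink→Band E, NorthTel→Band D = $4426M.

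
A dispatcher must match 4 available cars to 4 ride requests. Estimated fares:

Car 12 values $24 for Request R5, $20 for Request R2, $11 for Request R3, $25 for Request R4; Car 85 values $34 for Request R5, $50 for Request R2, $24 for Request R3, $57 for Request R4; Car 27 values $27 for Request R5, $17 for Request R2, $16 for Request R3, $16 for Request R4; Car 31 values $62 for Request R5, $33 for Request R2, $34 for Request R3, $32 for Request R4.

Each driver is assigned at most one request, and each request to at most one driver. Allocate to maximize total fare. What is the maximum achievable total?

Optimal: Car 12→Request R2 ($20), Car 85→Request R4 ($57), Car 27→Request R3 ($16), Car 31→Request R5 ($62) — total 20+57+16+62 = $155.
Next-best assignment: Car 12→Request R4, Car 85→Request R2, Car 27→Request R3, Car 31→Request R5 = $153.
Every other assignment is strictly worse.

Max total: $155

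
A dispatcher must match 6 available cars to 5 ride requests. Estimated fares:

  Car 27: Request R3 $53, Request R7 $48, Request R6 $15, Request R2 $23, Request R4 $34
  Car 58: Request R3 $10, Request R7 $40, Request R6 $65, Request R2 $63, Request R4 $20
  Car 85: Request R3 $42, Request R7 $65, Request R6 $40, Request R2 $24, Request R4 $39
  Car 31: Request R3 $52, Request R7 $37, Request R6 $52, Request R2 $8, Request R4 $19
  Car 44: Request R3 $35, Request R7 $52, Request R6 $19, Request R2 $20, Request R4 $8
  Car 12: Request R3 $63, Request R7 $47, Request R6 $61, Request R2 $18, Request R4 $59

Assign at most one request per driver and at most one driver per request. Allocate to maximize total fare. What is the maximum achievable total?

This is a one-to-one assignment (maximum-weight bipartite matching).
Optimal: Car 27→Request R3 ($53), Car 85→Request R7 ($65), Car 31→Request R6 ($52), Car 58→Request R2 ($63), Car 12→Request R4 ($59) — total 53+65+52+63+59 = $292.
Column-greedy (each request in turn goes to its best remaining driver) gives $235, worse by 57.
Next-best assignment: Car 27→Request R3, Car 44→Request R7, Car 31→Request R6, Car 58→Request R2, Car 12→Request R4 = $279.
Checked against all permutations: $292 is optimal.

Max total: $292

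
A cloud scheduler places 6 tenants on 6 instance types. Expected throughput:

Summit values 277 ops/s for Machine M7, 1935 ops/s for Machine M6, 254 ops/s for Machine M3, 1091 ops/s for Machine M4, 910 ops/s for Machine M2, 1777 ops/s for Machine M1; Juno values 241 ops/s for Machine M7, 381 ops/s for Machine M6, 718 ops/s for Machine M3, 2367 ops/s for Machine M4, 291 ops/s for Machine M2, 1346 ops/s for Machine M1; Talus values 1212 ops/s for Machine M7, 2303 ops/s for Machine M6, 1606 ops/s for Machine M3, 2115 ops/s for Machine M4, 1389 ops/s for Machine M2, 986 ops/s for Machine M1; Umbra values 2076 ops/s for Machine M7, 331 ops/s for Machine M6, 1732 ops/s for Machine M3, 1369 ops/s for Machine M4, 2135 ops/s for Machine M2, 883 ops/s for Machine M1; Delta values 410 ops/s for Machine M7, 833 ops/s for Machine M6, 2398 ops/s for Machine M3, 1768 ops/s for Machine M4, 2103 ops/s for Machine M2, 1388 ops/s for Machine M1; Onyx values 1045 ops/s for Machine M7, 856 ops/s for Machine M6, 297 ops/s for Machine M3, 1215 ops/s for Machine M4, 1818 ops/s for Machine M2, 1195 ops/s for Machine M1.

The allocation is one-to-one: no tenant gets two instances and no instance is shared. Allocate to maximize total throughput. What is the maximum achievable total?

Max total: 12739 ops/s

This is the linear assignment problem.
Optimal: Summit→Machine M1 (1777 ops/s), Juno→Machine M4 (2367 ops/s), Talus→Machine M6 (2303 ops/s), Umbra→Machine M7 (2076 ops/s), Delta→Machine M3 (2398 ops/s), Onyx→Machine M2 (1818 ops/s) — total 1777+2367+2303+2076+2398+1818 = 12739 ops/s.
Row-greedy (each tenant in turn takes its best remaining instance) gives 10476 ops/s, worse by 2263.
Next-best assignment: Summit→Machine M1, Juno→Machine M4, Talus→Machine M6, Umbra→Machine M2, Delta→Machine M3, Onyx→Machine M7 = 12025 ops/s.
No other one-to-one assignment exceeds 12739 ops/s.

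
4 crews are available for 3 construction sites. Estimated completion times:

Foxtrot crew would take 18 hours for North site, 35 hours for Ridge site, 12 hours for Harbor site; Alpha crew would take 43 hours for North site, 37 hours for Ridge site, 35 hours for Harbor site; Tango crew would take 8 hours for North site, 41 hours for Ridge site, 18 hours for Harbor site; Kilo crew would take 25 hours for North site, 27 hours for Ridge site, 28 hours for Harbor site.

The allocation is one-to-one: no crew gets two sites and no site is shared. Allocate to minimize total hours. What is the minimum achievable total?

Minimum total: 47 hours

Optimal: Tango crew→North site (8 hours), Kilo crew→Ridge site (27 hours), Foxtrot crew→Harbor site (12 hours) — total 8+27+12 = 47 hours.
Row-greedy (each crew in turn takes its cheapest remaining site) gives 57 hours, worse by 10.
Swapping Foxtrot crew↔Kilo crew (Foxtrot crew→Ridge site 35 hours, Kilo crew→Harbor site 28 hours) adds 24.
Every other assignment is strictly worse.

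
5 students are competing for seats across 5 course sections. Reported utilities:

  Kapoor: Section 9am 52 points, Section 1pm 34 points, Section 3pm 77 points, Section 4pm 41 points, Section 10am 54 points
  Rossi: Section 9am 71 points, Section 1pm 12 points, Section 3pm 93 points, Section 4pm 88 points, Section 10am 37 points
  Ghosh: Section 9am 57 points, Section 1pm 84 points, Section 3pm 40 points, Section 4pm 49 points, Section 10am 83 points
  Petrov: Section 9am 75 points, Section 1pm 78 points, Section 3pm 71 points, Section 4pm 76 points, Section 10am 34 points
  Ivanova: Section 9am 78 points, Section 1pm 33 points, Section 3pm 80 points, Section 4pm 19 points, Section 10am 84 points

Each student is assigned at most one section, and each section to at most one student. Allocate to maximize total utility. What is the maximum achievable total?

Maximum total: 408 points

This is the linear assignment problem.
Optimal: Kapoor→Section 3pm (77 points), Rossi→Section 4pm (88 points), Ghosh→Section 1pm (84 points), Petrov→Section 9am (75 points), Ivanova→Section 10am (84 points) — total 77+88+84+75+84 = 408 points.
Column-greedy (each section in turn goes to its best remaining student) gives 385 points, worse by 23.
Swapping Ivanova↔Rossi (Ivanova→Section 4pm 19 points, Rossi→Section 10am 37 points) loses 116.
Checked against all permutations: 408 points is optimal.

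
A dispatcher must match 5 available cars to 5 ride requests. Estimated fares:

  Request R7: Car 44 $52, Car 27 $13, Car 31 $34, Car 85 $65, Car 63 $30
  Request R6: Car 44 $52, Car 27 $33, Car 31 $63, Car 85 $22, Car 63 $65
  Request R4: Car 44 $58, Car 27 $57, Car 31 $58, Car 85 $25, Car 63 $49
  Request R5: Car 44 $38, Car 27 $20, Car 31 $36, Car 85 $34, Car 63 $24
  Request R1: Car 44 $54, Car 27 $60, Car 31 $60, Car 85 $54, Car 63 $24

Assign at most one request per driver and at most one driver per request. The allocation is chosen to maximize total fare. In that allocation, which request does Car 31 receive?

Car 31 receives Request R4.

Optimal: Car 44→Request R5 ($38), Car 27→Request R1 ($60), Car 31→Request R4 ($58), Car 85→Request R7 ($65), Car 63→Request R6 ($65) — total 38+60+58+65+65 = $286.
Row-greedy (each driver in turn takes its best remaining request) gives $270, worse by 16.
Swapping Car 63↔Car 44 (Car 63→Request R5 $24, Car 44→Request R6 $52) loses 27.
Car 31's own top request is Request R6 ($63), but forcing Car 31→Request R6 and reassigning the rest optimally gives only $275 — worse by 11.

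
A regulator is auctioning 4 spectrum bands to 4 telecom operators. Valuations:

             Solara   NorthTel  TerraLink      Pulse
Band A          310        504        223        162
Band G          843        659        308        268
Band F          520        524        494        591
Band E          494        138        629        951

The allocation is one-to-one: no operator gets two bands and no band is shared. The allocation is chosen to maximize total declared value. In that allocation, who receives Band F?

TerraLink receives Band F.

Optimal: Solara→Band G ($843M), NorthTel→Band A ($504M), TerraLink→Band F ($494M), Pulse→Band E ($951M) — total 843+504+494+951 = $2792M.
Row-greedy (each operator in turn takes its best remaining band) gives $2158M, worse by 634.
Next-best assignment: Solara→Band G, NorthTel→Band A, TerraLink→Band E, Pulse→Band F = $2567M.
Swapping TerraLink↔Pulse (TerraLink→Band E $629M, Pulse→Band F $591M) loses 225.
Checked against all permutations: $2792M is optimal.
TerraLink's own top band is Band E ($629M), but forcing TerraLink→Band E and reassigning the rest optimally gives only $2567M — worse by 225.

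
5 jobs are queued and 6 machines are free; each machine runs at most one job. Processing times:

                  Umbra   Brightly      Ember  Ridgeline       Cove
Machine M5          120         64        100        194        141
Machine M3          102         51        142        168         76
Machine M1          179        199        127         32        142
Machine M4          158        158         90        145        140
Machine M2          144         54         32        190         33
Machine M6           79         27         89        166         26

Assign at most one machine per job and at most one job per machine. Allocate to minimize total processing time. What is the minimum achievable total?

Optimal: Umbra→Machine M3 (102 min), Brightly→Machine M5 (64 min), Ember→Machine M2 (32 min), Ridgeline→Machine M1 (32 min), Cove→Machine M6 (26 min) — total 102+64+32+32+26 = 256 min.
Min-entry greedy (repeatedly take the single cheapest remaining cell) gives 261 min, worse by 5.
Next-best assignment: Umbra→Machine M5, Brightly→Machine M3, Ember→Machine M2, Ridgeline→Machine M1, Cove→Machine M6 = 261 min.
Checked against all permutations: 256 min is optimal.

Minimum total: 256 min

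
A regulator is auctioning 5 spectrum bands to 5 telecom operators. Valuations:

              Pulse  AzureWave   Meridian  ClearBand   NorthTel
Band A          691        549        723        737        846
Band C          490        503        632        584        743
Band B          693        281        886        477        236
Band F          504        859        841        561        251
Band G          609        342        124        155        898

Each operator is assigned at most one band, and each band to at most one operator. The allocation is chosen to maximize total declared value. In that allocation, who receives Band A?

Pulse receives Band A.

Optimal: Pulse→Band A ($691M), AzureWave→Band F ($859M), Meridian→Band B ($886M), ClearBand→Band C ($584M), NorthTel→Band G ($898M) — total 691+859+886+584+898 = $3918M.
Swapping Meridian↔NorthTel (Meridian→Band G $124M, NorthTel→Band B $236M) loses 1424.
Pulse's own top band is Band B ($693M), but forcing Pulse→Band B and reassigning the rest optimally gives only $3819M — worse by 99.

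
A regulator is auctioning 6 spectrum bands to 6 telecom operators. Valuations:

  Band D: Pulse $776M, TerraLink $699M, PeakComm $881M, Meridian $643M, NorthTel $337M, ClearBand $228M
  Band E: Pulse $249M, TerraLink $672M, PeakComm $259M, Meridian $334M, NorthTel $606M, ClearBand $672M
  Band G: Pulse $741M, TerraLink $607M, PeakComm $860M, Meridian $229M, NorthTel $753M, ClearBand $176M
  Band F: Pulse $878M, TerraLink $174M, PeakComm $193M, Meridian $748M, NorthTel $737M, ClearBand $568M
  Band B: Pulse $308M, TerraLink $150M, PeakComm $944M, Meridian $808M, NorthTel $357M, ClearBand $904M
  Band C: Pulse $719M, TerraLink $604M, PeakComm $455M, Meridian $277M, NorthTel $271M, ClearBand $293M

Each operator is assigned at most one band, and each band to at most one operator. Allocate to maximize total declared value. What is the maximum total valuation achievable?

Max total: $4677M

This is the linear assignment problem.
Optimal: Pulse→Band C ($719M), TerraLink→Band E ($672M), PeakComm→Band D ($881M), Meridian→Band F ($748M), NorthTel→Band G ($753M), ClearBand→Band B ($904M) — total 719+672+881+748+753+904 = $4677M.
Row-greedy (each operator in turn takes its best remaining band) gives $3901M, worse by 776.
Next-best assignment: Pulse→Band F, TerraLink→Band C, PeakComm→Band D, Meridian→Band B, NorthTel→Band G, ClearBand→Band E = $4596M.
Swapping Pulse↔NorthTel (Pulse→Band G $741M, NorthTel→Band C $271M) loses 460.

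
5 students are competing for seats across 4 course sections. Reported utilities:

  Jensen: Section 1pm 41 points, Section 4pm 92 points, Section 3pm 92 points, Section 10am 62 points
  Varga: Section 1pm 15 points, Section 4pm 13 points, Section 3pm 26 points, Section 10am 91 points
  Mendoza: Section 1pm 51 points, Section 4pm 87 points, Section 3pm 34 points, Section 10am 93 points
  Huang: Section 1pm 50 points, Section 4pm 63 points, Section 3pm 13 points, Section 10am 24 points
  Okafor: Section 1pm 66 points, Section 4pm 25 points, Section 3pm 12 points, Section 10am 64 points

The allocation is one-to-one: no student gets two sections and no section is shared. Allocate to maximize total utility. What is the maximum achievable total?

Optimal: Okafor→Section 1pm (66 points), Mendoza→Section 4pm (87 points), Jensen→Section 3pm (92 points), Varga→Section 10am (91 points) — total 66+87+92+91 = 336 points.
Max-entry greedy (repeatedly take the single best remaining cell) gives 277 points, worse by 59.
Next-best assignment: Huang→Section 1pm, Mendoza→Section 4pm, Jensen→Section 3pm, Varga→Section 10am = 320 points.
No other one-to-one assignment exceeds 336 points.

Maximum total: 336 points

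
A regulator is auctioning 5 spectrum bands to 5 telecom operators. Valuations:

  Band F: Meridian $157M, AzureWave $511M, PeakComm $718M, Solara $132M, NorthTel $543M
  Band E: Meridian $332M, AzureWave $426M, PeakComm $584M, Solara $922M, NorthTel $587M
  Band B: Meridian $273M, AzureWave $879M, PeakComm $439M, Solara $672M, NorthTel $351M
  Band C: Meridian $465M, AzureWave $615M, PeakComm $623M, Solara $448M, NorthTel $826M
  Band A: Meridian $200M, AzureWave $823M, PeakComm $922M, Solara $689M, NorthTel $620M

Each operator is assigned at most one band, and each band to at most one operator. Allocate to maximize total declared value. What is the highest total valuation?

Max total: $3731M

Optimal: Meridian→Band C ($465M), AzureWave→Band B ($879M), PeakComm→Band A ($922M), Solara→Band E ($922M), NorthTel→Band F ($543M) — total 465+879+922+922+543 = $3731M.
Max-entry greedy (repeatedly take the single best remaining cell) gives $3706M, worse by 25.
Swapping Meridian↔PeakComm (Meridian→Band A $200M, PeakComm→Band C $623M) loses 564.
Checked against all permutations: $3731M is optimal.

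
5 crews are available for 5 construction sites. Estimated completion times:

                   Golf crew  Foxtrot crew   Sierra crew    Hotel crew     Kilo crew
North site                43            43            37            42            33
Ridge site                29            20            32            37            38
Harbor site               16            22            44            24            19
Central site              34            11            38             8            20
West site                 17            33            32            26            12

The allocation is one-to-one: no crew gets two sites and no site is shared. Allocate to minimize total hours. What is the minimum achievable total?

This is the linear assignment problem.
Optimal: Golf crew→Harbor site (16 hours), Foxtrot crew→Ridge site (20 hours), Sierra crew→North site (37 hours), Hotel crew→Central site (8 hours), Kilo crew→West site (12 hours) — total 16+20+37+8+12 = 93 hours.
Column-greedy (each site in turn goes to its cheapest remaining crew) gives 109 hours, worse by 16.
Swapping Kilo crew↔Sierra crew (Kilo crew→North site 33 hours, Sierra crew→West site 32 hours) adds 16.
Every other assignment is strictly worse.

Minimum total: 93 hours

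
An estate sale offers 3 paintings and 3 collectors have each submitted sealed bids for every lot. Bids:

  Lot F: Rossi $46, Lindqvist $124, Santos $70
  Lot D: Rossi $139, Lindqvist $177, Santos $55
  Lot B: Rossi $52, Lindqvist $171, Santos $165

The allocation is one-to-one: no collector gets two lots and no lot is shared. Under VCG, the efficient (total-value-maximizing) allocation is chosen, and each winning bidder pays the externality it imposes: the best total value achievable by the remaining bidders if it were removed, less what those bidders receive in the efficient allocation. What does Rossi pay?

Efficient allocation: Rossi→Lot D ($139), Lindqvist→Lot F ($124), Santos→Lot B ($165); total welfare W = $428.
Rossi receives Lot D at value $139, so the others get W − 139 = $289.
Without Rossi: best allocation of the remaining 2 bidders over all 3 lots is Lindqvist→Lot D ($177), Santos→Lot B ($165), total $342.
VCG payment = (others' best without Rossi) − (others' welfare with Rossi) = 342 − 289 = $53.

Rossi pays $53.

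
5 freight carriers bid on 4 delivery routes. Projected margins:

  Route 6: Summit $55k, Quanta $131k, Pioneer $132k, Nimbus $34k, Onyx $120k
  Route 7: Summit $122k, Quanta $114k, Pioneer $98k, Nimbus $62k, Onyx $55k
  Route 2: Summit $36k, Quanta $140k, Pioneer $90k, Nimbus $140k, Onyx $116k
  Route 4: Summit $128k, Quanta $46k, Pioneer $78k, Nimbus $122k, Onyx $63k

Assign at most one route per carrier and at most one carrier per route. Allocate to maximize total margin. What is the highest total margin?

This is a one-to-one assignment (maximum-weight bipartite matching).
Optimal: Pioneer→Route 6 ($132k), Summit→Route 7 ($122k), Quanta→Route 2 ($140k), Nimbus→Route 4 ($122k) — total 132+122+140+122 = $516k.

Max total: $516k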